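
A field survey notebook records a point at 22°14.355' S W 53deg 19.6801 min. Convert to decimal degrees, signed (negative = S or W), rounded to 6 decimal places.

φ: 14.355′ = 0.239250°; total 22.2392500
S → negative
Lon: 53 + 19.6801/60 = 53.3280017
W → negative

-22.239250, -53.328002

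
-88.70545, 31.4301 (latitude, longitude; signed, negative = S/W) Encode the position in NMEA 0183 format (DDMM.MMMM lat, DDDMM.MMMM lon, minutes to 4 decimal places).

Latitude is negative → S; |value| = 88.705450
φ: minutes = (88.705450 − 88) × 60 = 42.327000
Lon: fractional part 0.430100 → 25.806000 minutes

8842.3270,S / 03125.8060,E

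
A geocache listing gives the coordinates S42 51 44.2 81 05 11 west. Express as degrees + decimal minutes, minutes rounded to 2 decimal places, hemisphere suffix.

42° 51.74′ S, 81° 5.18′ W

φ: 51 + 44.2/60 = 51.7367′
Longitude: 5 + 11/60 = 5.1833′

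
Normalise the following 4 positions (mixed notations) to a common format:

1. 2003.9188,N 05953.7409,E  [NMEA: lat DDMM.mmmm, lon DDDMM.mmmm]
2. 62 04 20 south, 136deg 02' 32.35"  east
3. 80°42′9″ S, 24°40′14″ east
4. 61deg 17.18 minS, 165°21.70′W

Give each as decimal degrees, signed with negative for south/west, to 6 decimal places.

1. 20.065313, 59.895682
2. -62.072222, 136.042319
3. -80.702500, 24.670556
4. -61.286333, -165.361667

Point 1:
  φ: split at 2 digits → 20° and 3.9188′; 20 + 3.9188/60 = 20.0653133
  N → positive
  Longitude: degrees = first 3 digits = 59, minutes = 53.7409; 59 + 53.7409/60 = 59.8956817
  E → positive
Point 2:
  Lat: 4′ + 20″ = 4.33333′; 62 + 4.33333/60 = 62.0722222
  hemisphere S, so the sign is −
  λ: 2′ + 32.35″ = 2.53917′; 136 + 2.53917/60 = 136.0423194
  E ⇒ keep positive
Point 3:
  Latitude: 80 + 42/60 + 9/3600 = 80.7025000
  S → negative
  λ: 40′ + 14″ = 40.23333′; 24 + 40.23333/60 = 24.6705556
  E ⇒ keep positive
Point 4:
  Lat: 61 + 17.18/60 = 61.2863333
  S → negative
  Longitude: 21.7′ = 0.361667°; total 165.3616667
  W ⇒ negate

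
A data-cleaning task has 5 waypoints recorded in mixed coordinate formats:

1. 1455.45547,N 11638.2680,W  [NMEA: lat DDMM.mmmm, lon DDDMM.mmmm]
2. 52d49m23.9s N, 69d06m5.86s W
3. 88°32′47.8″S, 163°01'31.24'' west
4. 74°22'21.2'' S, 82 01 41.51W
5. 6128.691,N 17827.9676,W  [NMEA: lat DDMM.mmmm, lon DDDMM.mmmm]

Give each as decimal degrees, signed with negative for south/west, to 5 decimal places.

1. 14.92426, -116.63780
2. 52.82331, -69.10163
3. -88.54661, -163.02534
4. -74.37256, -82.02820
5. 61.47818, -178.46613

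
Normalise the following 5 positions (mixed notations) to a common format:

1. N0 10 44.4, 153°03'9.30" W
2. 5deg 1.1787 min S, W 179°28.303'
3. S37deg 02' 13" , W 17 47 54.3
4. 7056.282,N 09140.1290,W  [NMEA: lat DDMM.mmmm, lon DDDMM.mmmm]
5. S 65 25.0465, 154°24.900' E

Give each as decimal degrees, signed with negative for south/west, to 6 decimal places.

1. 0.179000, -153.052583
2. -5.019645, -179.471717
3. -37.036944, -17.798417
4. 70.938033, -91.668817
5. -65.417442, 154.415000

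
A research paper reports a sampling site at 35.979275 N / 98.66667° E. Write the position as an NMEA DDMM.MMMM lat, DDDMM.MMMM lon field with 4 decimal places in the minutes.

3558.7565,N / 09840.0002,E

Latitude: minutes = (35.979275 − 35) × 60 = 58.756500
Lon: minutes = (98.666670 − 98) × 60 = 40.000200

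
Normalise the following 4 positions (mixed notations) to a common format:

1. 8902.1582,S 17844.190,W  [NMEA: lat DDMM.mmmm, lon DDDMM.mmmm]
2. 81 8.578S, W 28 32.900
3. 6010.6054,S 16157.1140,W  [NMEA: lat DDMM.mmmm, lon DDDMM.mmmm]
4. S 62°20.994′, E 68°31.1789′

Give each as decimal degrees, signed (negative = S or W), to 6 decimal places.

Point 1:
  φ: split at 2 digits → 89° and 2.1582′; 89 + 2.1582/60 = 89.0359700
  S ⇒ negate
  Lon: split at 3 digits → 178° and 44.19′; 178 + 44.19/60 = 178.7365000
  hemisphere W, so the sign is −
Point 2:
  Lat: 8.578′ = 0.142967°; total 81.1429667
  hemisphere S, so the sign is −
  λ: 32.9′ = 0.548333°; total 28.5483333
  hemisphere W, so the sign is −
Point 3:
  Lat: degrees = first 2 digits = 60, minutes = 10.6054; 60 + 10.6054/60 = 60.1767567
  hemisphere S, so the sign is −
  λ: split at 3 digits → 161° and 57.114′; 161 + 57.114/60 = 161.9519000
  hemisphere W, so the sign is −
Point 4:
  φ: 20.994′ = 0.349900°; total 62.3499000
  S ⇒ negate
  λ: 31.1789′ = 0.519648°; total 68.5196483
  E ⇒ keep positive

1. -89.035970, -178.736500
2. -81.142967, -28.548333
3. -60.176757, -161.951900
4. -62.349900, 68.519648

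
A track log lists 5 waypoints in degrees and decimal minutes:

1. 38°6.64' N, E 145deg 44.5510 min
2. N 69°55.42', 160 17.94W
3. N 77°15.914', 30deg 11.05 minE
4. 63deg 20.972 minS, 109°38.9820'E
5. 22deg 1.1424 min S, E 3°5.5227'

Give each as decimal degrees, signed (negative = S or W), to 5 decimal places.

1. 38.11067, 145.74252
2. 69.92367, -160.29900
3. 77.26523, 30.18417
4. -63.34953, 109.64970
5. -22.01904, 3.09205

Point 1:
  Latitude: 38 + 6.64/60 = 38.110667
  N → positive
  Longitude: 44.551′ = 0.742517°; total 145.742517
  E → positive
Point 2:
  Latitude: 55.42′ = 0.923667°; total 69.923667
  N ⇒ keep positive
  λ: 160 + 17.94/60 = 160.299000
  W ⇒ negate
Point 3:
  Latitude: 77 + 15.914/60 = 77.265233
  N ⇒ keep positive
  Longitude: 11.05′ = 0.184167°; total 30.184167
  E ⇒ keep positive
Point 4:
  Latitude: 20.972′ = 0.349533°; total 63.349533
  S ⇒ negate
  λ: 38.982′ = 0.649700°; total 109.649700
  E ⇒ keep positive
Point 5:
  φ: 1.1424′ = 0.019040°; total 22.019040
  S → negative
  Lon: 3 + 5.5227/60 = 3.092045
  E ⇒ keep positive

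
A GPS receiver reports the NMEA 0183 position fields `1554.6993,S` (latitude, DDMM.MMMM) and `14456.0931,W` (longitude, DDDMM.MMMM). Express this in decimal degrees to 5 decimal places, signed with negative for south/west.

φ: split at 2 digits → 15° and 54.6993′; 15 + 54.6993/60 = 15.911655
hemisphere S, so the sign is −
λ: split at 3 digits → 144° and 56.0931′; 144 + 56.0931/60 = 144.934885
W ⇒ negate

-15.91166, -144.93489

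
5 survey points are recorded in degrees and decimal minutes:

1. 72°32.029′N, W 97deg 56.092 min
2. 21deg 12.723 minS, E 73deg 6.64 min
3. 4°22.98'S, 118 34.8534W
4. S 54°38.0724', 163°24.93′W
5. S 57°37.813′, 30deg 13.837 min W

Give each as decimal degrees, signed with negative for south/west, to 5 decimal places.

Point 1:
  φ: 32.029′ = 0.533817°; total 72.533817
  N → positive
  Longitude: 97 + 56.092/60 = 97.934867
  W → negative
Point 2:
  Latitude: 21 + 12.723/60 = 21.212050
  S → negative
  λ: 73 + 6.64/60 = 73.110667
  E ⇒ keep positive
Point 3:
  φ: 22.98′ = 0.383000°; total 4.383000
  S → negative
  Lon: 118 + 34.8534/60 = 118.580890
  W → negative
Point 4:
  φ: 38.0724′ = 0.634540°; total 54.634540
  S → negative
  Longitude: 24.93′ = 0.415500°; total 163.415500
  W → negative
Point 5:
  Lat: 57 + 37.813/60 = 57.630217
  S → negative
  Lon: 30 + 13.837/60 = 30.230617
  W → negative

1. 72.53382, -97.93487
2. -21.21205, 73.11067
3. -4.38300, -118.58089
4. -54.63454, -163.41550
5. -57.63022, -30.23062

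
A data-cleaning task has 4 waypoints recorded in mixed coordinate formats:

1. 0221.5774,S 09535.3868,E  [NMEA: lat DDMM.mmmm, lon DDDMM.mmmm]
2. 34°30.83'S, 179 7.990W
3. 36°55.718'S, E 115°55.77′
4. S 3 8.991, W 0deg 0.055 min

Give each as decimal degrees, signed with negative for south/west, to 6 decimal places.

1. -2.359623, 95.589780
2. -34.513833, -179.133167
3. -36.928633, 115.929500
4. -3.149850, -0.000917

Point 1:
  φ: split at 2 digits → 02° and 21.5774′; 2 + 21.5774/60 = 2.3596233
  S ⇒ negate
  λ: degrees = first 3 digits = 95, minutes = 35.3868; 95 + 35.3868/60 = 95.5897800
  E → positive
Point 2:
  Lat: 30.83′ = 0.513833°; total 34.5138333
  S ⇒ negate
  Lon: 7.99′ = 0.133167°; total 179.1331667
  hemisphere W, so the sign is −
Point 3:
  φ: 36 + 55.718/60 = 36.9286333
  S ⇒ negate
  Lon: 55.77′ = 0.929500°; total 115.9295000
  E ⇒ keep positive
Point 4:
  φ: 8.991′ = 0.149850°; total 3.1498500
  S ⇒ negate
  Longitude: 0.055′ = 0.000917°; total 0.0009167
  W ⇒ negate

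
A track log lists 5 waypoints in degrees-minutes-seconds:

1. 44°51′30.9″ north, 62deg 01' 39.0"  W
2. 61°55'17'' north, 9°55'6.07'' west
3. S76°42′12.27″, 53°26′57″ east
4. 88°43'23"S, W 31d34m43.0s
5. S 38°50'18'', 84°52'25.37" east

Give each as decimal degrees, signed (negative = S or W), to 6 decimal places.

Point 1:
  Lat: 44° + 51/60 + 30.9/3600 = 44 + 0.850000 + 0.008583 = 44.8585833
  N ⇒ keep positive
  Lon: 62° + 1/60 + 39/3600 = 62 + 0.016667 + 0.010833 = 62.0275000
  W ⇒ negate
Point 2:
  Lat: 61° + 55/60 + 17/3600 = 61 + 0.916667 + 0.004722 = 61.9213889
  N ⇒ keep positive
  Lon: 9° + 55/60 + 6.07/3600 = 9 + 0.916667 + 0.001686 = 9.9183528
  hemisphere W, so the sign is −
Point 3:
  Latitude: 76° + 42/60 + 12.27/3600 = 76 + 0.700000 + 0.003408 = 76.7034083
  S → negative
  Longitude: 26′ + 57″ = 26.95000′; 53 + 26.95000/60 = 53.4491667
  E ⇒ keep positive
Point 4:
  Latitude: 88 + 43/60 + 23/3600 = 88.7230556
  hemisphere S, so the sign is −
  λ: 31 + 34/60 + 43/3600 = 31.5786111
  W → negative
Point 5:
  Latitude: 50′ + 18″ = 50.30000′; 38 + 50.30000/60 = 38.8383333
  hemisphere S, so the sign is −
  λ: 84° + 52/60 + 25.37/3600 = 84 + 0.866667 + 0.007047 = 84.8737139
  E → positive

1. 44.858583, -62.027500
2. 61.921389, -9.918353
3. -76.703408, 53.449167
4. -88.723056, -31.578611
5. -38.838333, 84.873714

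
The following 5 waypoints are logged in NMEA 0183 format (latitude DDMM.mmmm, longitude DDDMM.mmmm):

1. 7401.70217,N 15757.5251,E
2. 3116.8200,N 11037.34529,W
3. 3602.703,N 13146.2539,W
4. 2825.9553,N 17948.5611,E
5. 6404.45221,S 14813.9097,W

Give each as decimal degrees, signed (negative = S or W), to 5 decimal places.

Point 1:
  φ: degrees = first 2 digits = 74, minutes = 1.70217; 74 + 1.70217/60 = 74.028370
  N ⇒ keep positive
  Lon: degrees = first 3 digits = 157, minutes = 57.5251; 157 + 57.5251/60 = 157.958752
  E ⇒ keep positive
Point 2:
  φ: split at 2 digits → 31° and 16.82′; 31 + 16.82/60 = 31.280333
  N ⇒ keep positive
  λ: split at 3 digits → 110° and 37.34529′; 110 + 37.34529/60 = 110.622422
  hemisphere W, so the sign is −
Point 3:
  φ: degrees = first 2 digits = 36, minutes = 2.703; 36 + 2.703/60 = 36.045050
  N → positive
  Lon: degrees = first 3 digits = 131, minutes = 46.2539; 131 + 46.2539/60 = 131.770898
  W → negative
Point 4:
  Latitude: degrees = first 2 digits = 28, minutes = 25.9553; 28 + 25.9553/60 = 28.432588
  N → positive
  Longitude: split at 3 digits → 179° and 48.5611′; 179 + 48.5611/60 = 179.809352
  E ⇒ keep positive
Point 5:
  φ: split at 2 digits → 64° and 4.45221′; 64 + 4.45221/60 = 64.074204
  S → negative
  Longitude: degrees = first 3 digits = 148, minutes = 13.9097; 148 + 13.9097/60 = 148.231828
  hemisphere W, so the sign is −

1. 74.02837, 157.95875
2. 31.28033, -110.62242
3. 36.04505, -131.77090
4. 28.43259, 179.80935
5. -64.07420, -148.23183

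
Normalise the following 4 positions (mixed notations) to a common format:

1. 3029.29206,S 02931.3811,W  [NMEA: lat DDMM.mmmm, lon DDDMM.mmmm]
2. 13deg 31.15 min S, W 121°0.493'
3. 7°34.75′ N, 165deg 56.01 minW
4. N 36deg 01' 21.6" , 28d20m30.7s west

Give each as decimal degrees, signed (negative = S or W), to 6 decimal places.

Point 1:
  φ: split at 2 digits → 30° and 29.29206′; 30 + 29.29206/60 = 30.4882010
  S ⇒ negate
  λ: degrees = first 3 digits = 29, minutes = 31.3811; 29 + 31.3811/60 = 29.5230183
  W → negative
Point 2:
  Lat: 13 + 31.15/60 = 13.5191667
  hemisphere S, so the sign is −
  λ: 0.493′ = 0.008217°; total 121.0082167
  hemisphere W, so the sign is −
Point 3:
  Lat: 34.75′ = 0.579167°; total 7.5791667
  N ⇒ keep positive
  Longitude: 56.01′ = 0.933500°; total 165.9335000
  hemisphere W, so the sign is −
Point 4:
  φ: 36° + 1/60 + 21.6/3600 = 36 + 0.016667 + 0.006000 = 36.0226667
  N ⇒ keep positive
  Longitude: 28 + 20/60 + 30.7/3600 = 28.3418611
  W ⇒ negate

1. -30.488201, -29.523018
2. -13.519167, -121.008217
3. 7.579167, -165.933500
4. 36.022667, -28.341861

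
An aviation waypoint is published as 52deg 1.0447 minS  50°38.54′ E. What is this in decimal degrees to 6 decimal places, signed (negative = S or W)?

Lat: 1.0447′ = 0.017412°; total 52.0174117
S ⇒ negate
Longitude: 38.54′ = 0.642333°; total 50.6423333
E ⇒ keep positive

-52.017412, 50.642333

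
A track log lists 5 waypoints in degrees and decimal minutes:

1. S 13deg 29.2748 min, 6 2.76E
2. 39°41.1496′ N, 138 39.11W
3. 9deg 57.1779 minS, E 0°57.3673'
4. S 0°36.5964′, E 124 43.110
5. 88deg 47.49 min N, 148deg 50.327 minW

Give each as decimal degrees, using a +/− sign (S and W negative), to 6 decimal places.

1. -13.487913, 6.046000
2. 39.685827, -138.651833
3. -9.952965, 0.956122
4. -0.609940, 124.718500
5. 88.791500, -148.838783

Point 1:
  Lat: 29.2748′ = 0.487913°; total 13.4879133
  S ⇒ negate
  λ: 6 + 2.76/60 = 6.0460000
  E → positive
Point 2:
  φ: 39 + 41.1496/60 = 39.6858267
  N ⇒ keep positive
  λ: 138 + 39.11/60 = 138.6518333
  hemisphere W, so the sign is −
Point 3:
  Lat: 9 + 57.1779/60 = 9.9529650
  S → negative
  Longitude: 0 + 57.3673/60 = 0.9561217
  E → positive
Point 4:
  Latitude: 36.5964′ = 0.609940°; total 0.6099400
  S → negative
  λ: 43.11′ = 0.718500°; total 124.7185000
  E → positive
Point 5:
  φ: 47.49′ = 0.791500°; total 88.7915000
  N ⇒ keep positive
  λ: 148 + 50.327/60 = 148.8387833
  hemisphere W, so the sign is −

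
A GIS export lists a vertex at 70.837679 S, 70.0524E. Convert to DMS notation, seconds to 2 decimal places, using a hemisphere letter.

70°50′15.64″ S, 70°03′8.64″ E

φ: whole degrees 70; 50.26074′ → 50′ and 15.6444″
Longitude: whole degrees 70; 3.14400′ → 3′ and 8.6400″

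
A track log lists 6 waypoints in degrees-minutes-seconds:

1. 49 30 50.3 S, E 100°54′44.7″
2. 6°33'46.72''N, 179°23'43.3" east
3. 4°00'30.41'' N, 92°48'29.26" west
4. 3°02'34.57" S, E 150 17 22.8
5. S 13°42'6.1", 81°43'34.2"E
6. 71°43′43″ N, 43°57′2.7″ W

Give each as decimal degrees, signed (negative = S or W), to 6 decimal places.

1. -49.513972, 100.912417
2. 6.562978, 179.395361
3. 4.008447, -92.808128
4. -3.042936, 150.289667
5. -13.701694, 81.726167
6. 71.728611, -43.950750

Point 1:
  Lat: 30′ + 50.3″ = 30.83833′; 49 + 30.83833/60 = 49.5139722
  hemisphere S, so the sign is −
  λ: 100° + 54/60 + 44.7/3600 = 100 + 0.900000 + 0.012417 = 100.9124167
  E ⇒ keep positive
Point 2:
  Latitude: 6 + 33/60 + 46.72/3600 = 6.5629778
  N → positive
  Lon: 179 + 23/60 + 43.3/3600 = 179.3953611
  E → positive
Point 3:
  φ: 4° + 0/60 + 30.41/3600 = 4 + 0.000000 + 0.008447 = 4.0084472
  N → positive
  Longitude: 92 + 48/60 + 29.26/3600 = 92.8081278
  hemisphere W, so the sign is −
Point 4:
  φ: 3° + 2/60 + 34.57/3600 = 3 + 0.033333 + 0.009603 = 3.0429361
  S → negative
  Longitude: 17′ + 22.8″ = 17.38000′; 150 + 17.38000/60 = 150.2896667
  E ⇒ keep positive
Point 5:
  Lat: 42′ + 6.1″ = 42.10167′; 13 + 42.10167/60 = 13.7016944
  hemisphere S, so the sign is −
  λ: 81 + 43/60 + 34.2/3600 = 81.7261667
  E → positive
Point 6:
  Latitude: 71 + 43/60 + 43/3600 = 71.7286111
  N ⇒ keep positive
  Longitude: 43 + 57/60 + 2.7/3600 = 43.9507500
  hemisphere W, so the sign is −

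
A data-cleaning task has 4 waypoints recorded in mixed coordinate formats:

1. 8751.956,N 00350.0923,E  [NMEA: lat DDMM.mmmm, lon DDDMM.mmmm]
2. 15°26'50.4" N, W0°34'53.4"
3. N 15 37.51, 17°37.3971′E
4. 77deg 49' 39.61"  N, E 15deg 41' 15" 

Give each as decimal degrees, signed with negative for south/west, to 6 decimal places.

1. 87.865933, 3.834872
2. 15.447333, -0.581500
3. 15.625167, 17.623285
4. 77.827669, 15.687500

Point 1:
  Latitude: split at 2 digits → 87° and 51.956′; 87 + 51.956/60 = 87.8659333
  N ⇒ keep positive
  Longitude: degrees = first 3 digits = 3, minutes = 50.0923; 3 + 50.0923/60 = 3.8348717
  E ⇒ keep positive
Point 2:
  φ: 26′ + 50.4″ = 26.84000′; 15 + 26.84000/60 = 15.4473333
  N → positive
  Longitude: 0° + 34/60 + 53.4/3600 = 0 + 0.566667 + 0.014833 = 0.5815000
  W → negative
Point 3:
  φ: 37.51′ = 0.625167°; total 15.6251667
  N ⇒ keep positive
  Lon: 17 + 37.3971/60 = 17.6232850
  E → positive
Point 4:
  Latitude: 77 + 49/60 + 39.61/3600 = 77.8276694
  N ⇒ keep positive
  λ: 41′ + 15″ = 41.25000′; 15 + 41.25000/60 = 15.6875000
  E ⇒ keep positive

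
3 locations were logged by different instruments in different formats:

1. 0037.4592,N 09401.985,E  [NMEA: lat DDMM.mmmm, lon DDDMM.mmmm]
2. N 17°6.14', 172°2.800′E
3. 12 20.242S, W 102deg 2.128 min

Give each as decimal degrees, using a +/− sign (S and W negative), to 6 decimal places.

Point 1:
  Lat: split at 2 digits → 00° and 37.4592′; 0 + 37.4592/60 = 0.6243200
  N ⇒ keep positive
  Longitude: split at 3 digits → 094° and 1.985′; 94 + 1.985/60 = 94.0330833
  E → positive
Point 2:
  Latitude: 17 + 6.14/60 = 17.1023333
  N → positive
  Longitude: 172 + 2.8/60 = 172.0466667
  E ⇒ keep positive
Point 3:
  Latitude: 20.242′ = 0.337367°; total 12.3373667
  hemisphere S, so the sign is −
  λ: 102 + 2.128/60 = 102.0354667
  W → negative

1. 0.624320, 94.033083
2. 17.102333, 172.046667
3. -12.337367, -102.035467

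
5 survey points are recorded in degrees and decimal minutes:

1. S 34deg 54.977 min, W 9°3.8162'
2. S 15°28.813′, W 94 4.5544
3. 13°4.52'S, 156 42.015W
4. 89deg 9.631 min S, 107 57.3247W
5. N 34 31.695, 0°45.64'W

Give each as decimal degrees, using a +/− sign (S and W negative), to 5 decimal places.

1. -34.91628, -9.06360
2. -15.48022, -94.07591
3. -13.07533, -156.70025
4. -89.16052, -107.95541
5. 34.52825, -0.76067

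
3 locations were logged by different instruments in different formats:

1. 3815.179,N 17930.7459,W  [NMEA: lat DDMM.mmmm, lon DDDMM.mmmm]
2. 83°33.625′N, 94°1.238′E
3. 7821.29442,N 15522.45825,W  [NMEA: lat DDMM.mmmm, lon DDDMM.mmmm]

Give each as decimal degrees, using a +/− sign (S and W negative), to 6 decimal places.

1. 38.252983, -179.512432
2. 83.560417, 94.020633
3. 78.354907, -155.374304

Point 1:
  φ: split at 2 digits → 38° and 15.179′; 38 + 15.179/60 = 38.2529833
  N ⇒ keep positive
  Lon: split at 3 digits → 179° and 30.7459′; 179 + 30.7459/60 = 179.5124317
  hemisphere W, so the sign is −
Point 2:
  Latitude: 83 + 33.625/60 = 83.5604167
  N → positive
  Lon: 1.238′ = 0.020633°; total 94.0206333
  E → positive
Point 3:
  Latitude: split at 2 digits → 78° and 21.29442′; 78 + 21.29442/60 = 78.3549070
  N ⇒ keep positive
  Longitude: split at 3 digits → 155° and 22.45825′; 155 + 22.45825/60 = 155.3743042
  hemisphere W, so the sign is −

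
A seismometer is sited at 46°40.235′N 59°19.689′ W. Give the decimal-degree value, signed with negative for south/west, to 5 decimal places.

Latitude: 46 + 40.235/60 = 46.670583
N → positive
Longitude: 19.689′ = 0.328150°; total 59.328150
hemisphere W, so the sign is −

46.67058, -59.32815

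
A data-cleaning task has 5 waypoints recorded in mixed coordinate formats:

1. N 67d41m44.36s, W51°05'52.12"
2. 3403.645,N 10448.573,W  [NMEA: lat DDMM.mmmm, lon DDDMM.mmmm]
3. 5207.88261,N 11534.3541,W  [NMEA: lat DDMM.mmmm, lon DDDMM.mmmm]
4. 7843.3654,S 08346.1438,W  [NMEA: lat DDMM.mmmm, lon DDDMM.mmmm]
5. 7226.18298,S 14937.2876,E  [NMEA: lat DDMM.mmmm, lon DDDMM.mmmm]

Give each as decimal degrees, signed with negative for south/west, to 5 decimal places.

1. 67.69566, -51.09781
2. 34.06075, -104.80955
3. 52.13138, -115.57257
4. -78.72276, -83.76906
5. -72.43638, 149.62146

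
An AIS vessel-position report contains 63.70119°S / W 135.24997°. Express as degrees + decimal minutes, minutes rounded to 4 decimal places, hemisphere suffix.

63° 42.0714′ S, 135° 14.9982′ W

Latitude: minutes = (63.701190 − 63) × 60 = 42.071400
Lon: fractional part 0.249970 → 14.998200 minutes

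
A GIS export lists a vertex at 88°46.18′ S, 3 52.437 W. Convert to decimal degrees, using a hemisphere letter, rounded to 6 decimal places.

φ: 46.18′ = 0.769667°; total 88.7696667
Longitude: 52.437′ = 0.873950°; total 3.8739500

88.769667° S, 3.873950° W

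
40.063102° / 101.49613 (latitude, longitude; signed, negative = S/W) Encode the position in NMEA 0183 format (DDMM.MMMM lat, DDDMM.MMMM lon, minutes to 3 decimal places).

Lat: minutes = (40.063102 − 40) × 60 = 3.78612
Longitude: 101° + 0.496130 × 60 = 101° 29.76780′

4003.786,N / 10129.768,E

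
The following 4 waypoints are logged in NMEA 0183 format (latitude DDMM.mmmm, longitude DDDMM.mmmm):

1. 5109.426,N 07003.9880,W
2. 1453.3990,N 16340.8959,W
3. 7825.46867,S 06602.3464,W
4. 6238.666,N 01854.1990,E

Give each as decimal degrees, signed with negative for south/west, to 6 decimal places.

1. 51.157100, -70.066467
2. 14.889983, -163.681598
3. -78.424478, -66.039107
4. 62.644433, 18.903317

Point 1:
  Lat: degrees = first 2 digits = 51, minutes = 9.426; 51 + 9.426/60 = 51.1571000
  N ⇒ keep positive
  Lon: degrees = first 3 digits = 70, minutes = 3.988; 70 + 3.988/60 = 70.0664667
  W → negative
Point 2:
  φ: split at 2 digits → 14° and 53.399′; 14 + 53.399/60 = 14.8899833
  N → positive
  λ: split at 3 digits → 163° and 40.8959′; 163 + 40.8959/60 = 163.6815983
  W ⇒ negate
Point 3:
  Latitude: degrees = first 2 digits = 78, minutes = 25.46867; 78 + 25.46867/60 = 78.4244778
  hemisphere S, so the sign is −
  Lon: split at 3 digits → 066° and 2.3464′; 66 + 2.3464/60 = 66.0391067
  W → negative
Point 4:
  φ: degrees = first 2 digits = 62, minutes = 38.666; 62 + 38.666/60 = 62.6444333
  N ⇒ keep positive
  λ: split at 3 digits → 018° and 54.199′; 18 + 54.199/60 = 18.9033167
  E → positive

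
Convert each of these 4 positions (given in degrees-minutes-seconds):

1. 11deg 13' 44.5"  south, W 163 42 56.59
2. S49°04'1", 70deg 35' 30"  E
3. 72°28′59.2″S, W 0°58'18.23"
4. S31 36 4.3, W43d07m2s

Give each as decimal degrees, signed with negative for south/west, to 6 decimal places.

Point 1:
  φ: 13′ + 44.5″ = 13.74167′; 11 + 13.74167/60 = 11.2290278
  S ⇒ negate
  λ: 163 + 42/60 + 56.59/3600 = 163.7157194
  W → negative
Point 2:
  Lat: 4′ + 1″ = 4.01667′; 49 + 4.01667/60 = 49.0669444
  hemisphere S, so the sign is −
  λ: 70 + 35/60 + 30/3600 = 70.5916667
  E ⇒ keep positive
Point 3:
  φ: 28′ + 59.2″ = 28.98667′; 72 + 28.98667/60 = 72.4831111
  S ⇒ negate
  λ: 0° + 58/60 + 18.23/3600 = 0 + 0.966667 + 0.005064 = 0.9717306
  hemisphere W, so the sign is −
Point 4:
  Lat: 31 + 36/60 + 4.3/3600 = 31.6011944
  S → negative
  Longitude: 43° + 7/60 + 2/3600 = 43 + 0.116667 + 0.000556 = 43.1172222
  W ⇒ negate

1. -11.229028, -163.715719
2. -49.066944, 70.591667
3. -72.483111, -0.971731
4. -31.601194, -43.117222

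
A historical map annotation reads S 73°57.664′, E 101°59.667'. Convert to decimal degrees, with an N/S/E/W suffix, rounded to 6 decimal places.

73.961067° S, 101.994450° E

Lat: 73 + 57.664/60 = 73.9610667
Longitude: 101 + 59.667/60 = 101.9944500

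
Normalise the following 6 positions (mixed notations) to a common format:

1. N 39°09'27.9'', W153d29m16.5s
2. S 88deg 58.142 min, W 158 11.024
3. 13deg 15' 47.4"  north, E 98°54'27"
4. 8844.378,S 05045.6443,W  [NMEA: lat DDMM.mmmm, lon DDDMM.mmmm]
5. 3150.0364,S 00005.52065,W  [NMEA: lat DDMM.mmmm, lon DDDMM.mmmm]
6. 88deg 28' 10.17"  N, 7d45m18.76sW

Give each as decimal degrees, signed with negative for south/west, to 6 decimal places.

1. 39.157750, -153.487917
2. -88.969033, -158.183733
3. 13.263167, 98.907500
4. -88.739633, -50.760738
5. -31.833940, -0.092011
6. 88.469492, -7.755211

Point 1:
  Latitude: 9′ + 27.9″ = 9.46500′; 39 + 9.46500/60 = 39.1577500
  N ⇒ keep positive
  λ: 153° + 29/60 + 16.5/3600 = 153 + 0.483333 + 0.004583 = 153.4879167
  hemisphere W, so the sign is −
Point 2:
  Lat: 88 + 58.142/60 = 88.9690333
  S ⇒ negate
  Longitude: 158 + 11.024/60 = 158.1837333
  hemisphere W, so the sign is −
Point 3:
  Latitude: 13 + 15/60 + 47.4/3600 = 13.2631667
  N ⇒ keep positive
  Lon: 54′ + 27″ = 54.45000′; 98 + 54.45000/60 = 98.9075000
  E → positive
Point 4:
  Lat: degrees = first 2 digits = 88, minutes = 44.378; 88 + 44.378/60 = 88.7396333
  S → negative
  Longitude: degrees = first 3 digits = 50, minutes = 45.6443; 50 + 45.6443/60 = 50.7607383
  W → negative
Point 5:
  Latitude: degrees = first 2 digits = 31, minutes = 50.0364; 31 + 50.0364/60 = 31.8339400
  hemisphere S, so the sign is −
  Longitude: split at 3 digits → 000° and 5.52065′; 0 + 5.52065/60 = 0.0920108
  W ⇒ negate
Point 6:
  Latitude: 28′ + 10.17″ = 28.16950′; 88 + 28.16950/60 = 88.4694917
  N → positive
  Longitude: 45′ + 18.76″ = 45.31267′; 7 + 45.31267/60 = 7.7552111
  W ⇒ negate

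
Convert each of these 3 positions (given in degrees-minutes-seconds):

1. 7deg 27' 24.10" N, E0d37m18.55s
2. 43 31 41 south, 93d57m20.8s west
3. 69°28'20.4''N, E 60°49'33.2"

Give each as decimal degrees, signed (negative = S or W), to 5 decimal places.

1. 7.45669, 0.62182
2. -43.52806, -93.95578
3. 69.47233, 60.82589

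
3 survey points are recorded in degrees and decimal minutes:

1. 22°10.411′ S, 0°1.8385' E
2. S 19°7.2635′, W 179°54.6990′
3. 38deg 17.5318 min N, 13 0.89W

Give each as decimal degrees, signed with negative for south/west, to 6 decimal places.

1. -22.173517, 0.030642
2. -19.121058, -179.911650
3. 38.292197, -13.014833

Point 1:
  φ: 10.411′ = 0.173517°; total 22.1735167
  S → negative
  Longitude: 1.8385′ = 0.030642°; total 0.0306417
  E ⇒ keep positive
Point 2:
  Lat: 7.2635′ = 0.121058°; total 19.1210583
  S ⇒ negate
  Longitude: 54.699′ = 0.911650°; total 179.9116500
  hemisphere W, so the sign is −
Point 3:
  φ: 38 + 17.5318/60 = 38.2921967
  N ⇒ keep positive
  Lon: 0.89′ = 0.014833°; total 13.0148333
  W → negative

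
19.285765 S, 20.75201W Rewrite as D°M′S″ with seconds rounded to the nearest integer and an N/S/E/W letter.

Lat: 0.285765 × 60 = 17.14590′ → 17′, remainder × 60 = 8.75″
λ: 0.752010° → 45.12060′; 0.12060 × 60 = 7.24″

19°17′9″ S, 20°45′7″ W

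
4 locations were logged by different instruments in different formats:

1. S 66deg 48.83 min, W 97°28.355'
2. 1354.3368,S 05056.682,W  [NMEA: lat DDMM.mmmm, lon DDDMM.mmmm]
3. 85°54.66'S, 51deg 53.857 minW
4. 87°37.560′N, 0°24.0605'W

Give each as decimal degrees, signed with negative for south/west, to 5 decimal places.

Point 1:
  Latitude: 48.83′ = 0.813833°; total 66.813833
  hemisphere S, so the sign is −
  Longitude: 28.355′ = 0.472583°; total 97.472583
  W → negative
Point 2:
  Lat: degrees = first 2 digits = 13, minutes = 54.3368; 13 + 54.3368/60 = 13.905613
  S ⇒ negate
  λ: split at 3 digits → 050° and 56.682′; 50 + 56.682/60 = 50.944700
  W → negative
Point 3:
  Lat: 85 + 54.66/60 = 85.911000
  S → negative
  Lon: 53.857′ = 0.897617°; total 51.897617
  W → negative
Point 4:
  Lat: 87 + 37.56/60 = 87.626000
  N → positive
  Longitude: 0 + 24.0605/60 = 0.401008
  W → negative

1. -66.81383, -97.47258
2. -13.90561, -50.94470
3. -85.91100, -51.89762
4. 87.62600, -0.40101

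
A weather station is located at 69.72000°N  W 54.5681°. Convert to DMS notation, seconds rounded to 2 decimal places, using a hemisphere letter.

φ: 0.720000° → 43.20000′; 0.20000 × 60 = 12.0000″
Longitude: 0.568100 × 60 = 34.08600′ → 34′, remainder × 60 = 5.1600″

69°43′12.00″ N, 54°34′5.16″ W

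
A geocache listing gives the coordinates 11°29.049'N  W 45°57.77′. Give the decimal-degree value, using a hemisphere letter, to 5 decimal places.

Latitude: 29.049′ = 0.484150°; total 11.484150
Longitude: 57.77′ = 0.962833°; total 45.962833

11.48415° N, 45.96283° W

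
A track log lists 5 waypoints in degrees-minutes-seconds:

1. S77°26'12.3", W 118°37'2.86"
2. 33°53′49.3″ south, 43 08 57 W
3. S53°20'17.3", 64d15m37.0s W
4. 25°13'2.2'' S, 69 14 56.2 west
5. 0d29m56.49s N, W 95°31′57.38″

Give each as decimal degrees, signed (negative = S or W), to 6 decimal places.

Point 1:
  Lat: 77° + 26/60 + 12.3/3600 = 77 + 0.433333 + 0.003417 = 77.4367500
  S ⇒ negate
  Lon: 118 + 37/60 + 2.86/3600 = 118.6174611
  W ⇒ negate
Point 2:
  Latitude: 53′ + 49.3″ = 53.82167′; 33 + 53.82167/60 = 33.8970278
  S → negative
  Lon: 43 + 8/60 + 57/3600 = 43.1491667
  W ⇒ negate
Point 3:
  φ: 20′ + 17.3″ = 20.28833′; 53 + 20.28833/60 = 53.3381389
  S ⇒ negate
  Longitude: 64° + 15/60 + 37/3600 = 64 + 0.250000 + 0.010278 = 64.2602778
  W → negative
Point 4:
  Latitude: 25 + 13/60 + 2.2/3600 = 25.2172778
  hemisphere S, so the sign is −
  Longitude: 69 + 14/60 + 56.2/3600 = 69.2489444
  W → negative
Point 5:
  φ: 29′ + 56.49″ = 29.94150′; 0 + 29.94150/60 = 0.4990250
  N ⇒ keep positive
  λ: 95 + 31/60 + 57.38/3600 = 95.5326056
  hemisphere W, so the sign is −

1. -77.436750, -118.617461
2. -33.897028, -43.149167
3. -53.338139, -64.260278
4. -25.217278, -69.248944
5. 0.499025, -95.532606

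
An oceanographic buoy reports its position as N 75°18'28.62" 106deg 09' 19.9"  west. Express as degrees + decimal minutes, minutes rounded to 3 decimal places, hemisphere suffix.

Lat: 18 + 28.62/60 = 18.47700′
Lon: 9 + 19.9/60 = 9.33167′

75° 18.477′ N, 106° 9.332′ W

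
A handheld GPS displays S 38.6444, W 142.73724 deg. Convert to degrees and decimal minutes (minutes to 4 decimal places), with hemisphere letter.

38° 38.6640′ S, 142° 44.2344′ W

Lat: fractional part 0.644400 → 38.664000 minutes
λ: minutes = (142.737240 − 142) × 60 = 44.234400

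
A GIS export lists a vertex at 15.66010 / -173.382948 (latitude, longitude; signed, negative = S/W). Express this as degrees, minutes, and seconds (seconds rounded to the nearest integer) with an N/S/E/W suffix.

φ: whole degrees 15; 39.60600′ → 39′ and 36.36″
Longitude is negative → W; |value| = 173.382948
Lon: 0.382948° → 22.97688′; 0.97688 × 60 = 58.61″

15°39′36″ N, 173°22′59″ W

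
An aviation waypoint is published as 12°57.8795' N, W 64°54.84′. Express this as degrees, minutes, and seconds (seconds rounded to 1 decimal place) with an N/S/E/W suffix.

12°57′52.8″ N, 64°54′50.4″ W

Lat: 57.87950′ → 57′ and 0.87950 × 60 = 52.770″
Longitude: fractional minutes 0.84000 × 60 = 50.400″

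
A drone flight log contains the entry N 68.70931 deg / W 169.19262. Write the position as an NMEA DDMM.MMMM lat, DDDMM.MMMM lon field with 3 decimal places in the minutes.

Lat: 68° + 0.709310 × 60 = 68° 42.55860′
Lon: fractional part 0.192620 → 11.55720 minutes

6842.559,N / 16911.557,W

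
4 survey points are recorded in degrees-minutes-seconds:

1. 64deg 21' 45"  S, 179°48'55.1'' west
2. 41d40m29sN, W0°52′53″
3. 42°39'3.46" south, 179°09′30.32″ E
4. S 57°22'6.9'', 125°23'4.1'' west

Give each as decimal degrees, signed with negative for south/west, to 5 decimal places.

1. -64.36250, -179.81531
2. 41.67472, -0.88139
3. -42.65096, 179.15842
4. -57.36858, -125.38447

Point 1:
  Lat: 64 + 21/60 + 45/3600 = 64.362500
  hemisphere S, so the sign is −
  Lon: 179 + 48/60 + 55.1/3600 = 179.815306
  W ⇒ negate
Point 2:
  Latitude: 41° + 40/60 + 29/3600 = 41 + 0.666667 + 0.008056 = 41.674722
  N ⇒ keep positive
  Longitude: 52′ + 53″ = 52.88333′; 0 + 52.88333/60 = 0.881389
  W ⇒ negate
Point 3:
  φ: 39′ + 3.46″ = 39.05767′; 42 + 39.05767/60 = 42.650961
  S ⇒ negate
  Lon: 9′ + 30.32″ = 9.50533′; 179 + 9.50533/60 = 179.158422
  E → positive
Point 4:
  Lat: 22′ + 6.9″ = 22.11500′; 57 + 22.11500/60 = 57.368583
  S ⇒ negate
  λ: 125° + 23/60 + 4.1/3600 = 125 + 0.383333 + 0.001139 = 125.384472
  W ⇒ negate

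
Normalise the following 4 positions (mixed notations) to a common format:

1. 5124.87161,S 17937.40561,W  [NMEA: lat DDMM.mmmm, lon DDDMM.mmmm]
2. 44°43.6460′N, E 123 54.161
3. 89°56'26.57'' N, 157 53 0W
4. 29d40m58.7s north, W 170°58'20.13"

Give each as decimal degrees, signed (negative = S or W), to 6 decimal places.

1. -51.414527, -179.623427
2. 44.727433, 123.902683
3. 89.940714, -157.883333
4. 29.682972, -170.972258

Point 1:
  Latitude: degrees = first 2 digits = 51, minutes = 24.87161; 51 + 24.87161/60 = 51.4145268
  S ⇒ negate
  Lon: split at 3 digits → 179° and 37.40561′; 179 + 37.40561/60 = 179.6234268
  W → negative
Point 2:
  φ: 43.646′ = 0.727433°; total 44.7274333
  N ⇒ keep positive
  Lon: 54.161′ = 0.902683°; total 123.9026833
  E → positive
Point 3:
  Lat: 89 + 56/60 + 26.57/3600 = 89.9407139
  N ⇒ keep positive
  λ: 157° + 53/60 + 0/3600 = 157 + 0.883333 + 0.000000 = 157.8833333
  hemisphere W, so the sign is −
Point 4:
  φ: 29° + 40/60 + 58.7/3600 = 29 + 0.666667 + 0.016306 = 29.6829722
  N → positive
  λ: 170 + 58/60 + 20.13/3600 = 170.9722583
  hemisphere W, so the sign is −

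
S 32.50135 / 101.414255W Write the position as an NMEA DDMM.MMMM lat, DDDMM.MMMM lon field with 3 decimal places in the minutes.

3230.081,S / 10124.855,W

Lat: fractional part 0.501350 → 30.08100 minutes
Longitude: minutes = (101.414255 − 101) × 60 = 24.85530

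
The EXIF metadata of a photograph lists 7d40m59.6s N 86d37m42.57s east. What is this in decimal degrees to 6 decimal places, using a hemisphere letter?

7.683222° N, 86.628492° E

φ: 7° + 40/60 + 59.6/3600 = 7 + 0.666667 + 0.016556 = 7.6832222
Lon: 86 + 37/60 + 42.57/3600 = 86.6284917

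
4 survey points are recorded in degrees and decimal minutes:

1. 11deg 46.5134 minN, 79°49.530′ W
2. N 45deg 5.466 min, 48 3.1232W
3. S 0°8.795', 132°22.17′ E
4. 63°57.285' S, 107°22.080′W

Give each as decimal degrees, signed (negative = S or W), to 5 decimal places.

Point 1:
  Lat: 46.5134′ = 0.775223°; total 11.775223
  N → positive
  Lon: 49.53′ = 0.825500°; total 79.825500
  W ⇒ negate
Point 2:
  φ: 5.466′ = 0.091100°; total 45.091100
  N ⇒ keep positive
  λ: 3.1232′ = 0.052053°; total 48.052053
  W ⇒ negate
Point 3:
  Latitude: 0 + 8.795/60 = 0.146583
  S → negative
  λ: 132 + 22.17/60 = 132.369500
  E → positive
Point 4:
  φ: 63 + 57.285/60 = 63.954750
  S → negative
  λ: 22.08′ = 0.368000°; total 107.368000
  W ⇒ negate

1. 11.77522, -79.82550
2. 45.09110, -48.05205
3. -0.14658, 132.36950
4. -63.95475, -107.36800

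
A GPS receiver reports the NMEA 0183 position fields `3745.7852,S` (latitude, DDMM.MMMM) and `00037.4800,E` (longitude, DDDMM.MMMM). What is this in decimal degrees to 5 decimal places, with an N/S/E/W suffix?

Latitude: degrees = first 2 digits = 37, minutes = 45.7852; 37 + 45.7852/60 = 37.763087
Lon: degrees = first 3 digits = 0, minutes = 37.48; 0 + 37.48/60 = 0.624667

37.76309° S, 0.62467° E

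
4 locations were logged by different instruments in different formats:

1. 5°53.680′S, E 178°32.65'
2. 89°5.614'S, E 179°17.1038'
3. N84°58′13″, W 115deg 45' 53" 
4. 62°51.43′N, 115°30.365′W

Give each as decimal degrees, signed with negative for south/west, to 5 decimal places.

1. -5.89467, 178.54417
2. -89.09357, 179.28506
3. 84.97028, -115.76472
4. 62.85717, -115.50608

Point 1:
  φ: 53.68′ = 0.894667°; total 5.894667
  S → negative
  Longitude: 32.65′ = 0.544167°; total 178.544167
  E → positive
Point 2:
  Latitude: 5.614′ = 0.093567°; total 89.093567
  S ⇒ negate
  Longitude: 179 + 17.1038/60 = 179.285063
  E ⇒ keep positive
Point 3:
  φ: 84° + 58/60 + 13/3600 = 84 + 0.966667 + 0.003611 = 84.970278
  N ⇒ keep positive
  Lon: 115° + 45/60 + 53/3600 = 115 + 0.750000 + 0.014722 = 115.764722
  hemisphere W, so the sign is −
Point 4:
  Latitude: 51.43′ = 0.857167°; total 62.857167
  N → positive
  λ: 30.365′ = 0.506083°; total 115.506083
  W → negative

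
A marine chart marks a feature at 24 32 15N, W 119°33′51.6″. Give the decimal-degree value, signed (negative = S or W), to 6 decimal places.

Lat: 32′ + 15″ = 32.25000′; 24 + 32.25000/60 = 24.5375000
N → positive
Longitude: 33′ + 51.6″ = 33.86000′; 119 + 33.86000/60 = 119.5643333
W → negative

24.537500, -119.564333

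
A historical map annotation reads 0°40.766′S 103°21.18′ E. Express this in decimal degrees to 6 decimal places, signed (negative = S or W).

-0.679433, 103.353000

Latitude: 0 + 40.766/60 = 0.6794333
hemisphere S, so the sign is −
λ: 103 + 21.18/60 = 103.3530000
E → positive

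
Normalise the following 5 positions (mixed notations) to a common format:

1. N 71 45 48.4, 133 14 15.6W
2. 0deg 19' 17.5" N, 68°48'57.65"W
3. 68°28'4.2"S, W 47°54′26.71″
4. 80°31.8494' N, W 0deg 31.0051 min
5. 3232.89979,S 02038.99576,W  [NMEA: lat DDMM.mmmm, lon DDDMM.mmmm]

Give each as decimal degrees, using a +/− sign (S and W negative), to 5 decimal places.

1. 71.76344, -133.23767
2. 0.32153, -68.81601
3. -68.46783, -47.90742
4. 80.53082, -0.51675
5. -32.54833, -20.64993

Point 1:
  Lat: 45′ + 48.4″ = 45.80667′; 71 + 45.80667/60 = 71.763444
  N ⇒ keep positive
  Longitude: 133° + 14/60 + 15.6/3600 = 133 + 0.233333 + 0.004333 = 133.237667
  W ⇒ negate
Point 2:
  Latitude: 0 + 19/60 + 17.5/3600 = 0.321528
  N → positive
  λ: 68° + 48/60 + 57.65/3600 = 68 + 0.800000 + 0.016014 = 68.816014
  W ⇒ negate
Point 3:
  Lat: 68 + 28/60 + 4.2/3600 = 68.467833
  S ⇒ negate
  Longitude: 47 + 54/60 + 26.71/3600 = 47.907419
  hemisphere W, so the sign is −
Point 4:
  Latitude: 80 + 31.8494/60 = 80.530823
  N ⇒ keep positive
  λ: 0 + 31.0051/60 = 0.516752
  W → negative
Point 5:
  φ: split at 2 digits → 32° and 32.89979′; 32 + 32.89979/60 = 32.548330
  S ⇒ negate
  Longitude: split at 3 digits → 020° and 38.99576′; 20 + 38.99576/60 = 20.649929
  W ⇒ negate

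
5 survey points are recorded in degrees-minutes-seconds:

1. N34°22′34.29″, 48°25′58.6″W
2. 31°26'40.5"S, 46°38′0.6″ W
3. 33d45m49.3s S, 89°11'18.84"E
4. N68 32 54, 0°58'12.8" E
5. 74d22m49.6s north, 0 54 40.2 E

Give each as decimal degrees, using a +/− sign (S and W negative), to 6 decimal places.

1. 34.376192, -48.432944
2. -31.444583, -46.633500
3. -33.763694, 89.188567
4. 68.548333, 0.970222
5. 74.380444, 0.911167

Point 1:
  Lat: 34° + 22/60 + 34.29/3600 = 34 + 0.366667 + 0.009525 = 34.3761917
  N ⇒ keep positive
  Longitude: 48° + 25/60 + 58.6/3600 = 48 + 0.416667 + 0.016278 = 48.4329444
  hemisphere W, so the sign is −
Point 2:
  Latitude: 31° + 26/60 + 40.5/3600 = 31 + 0.433333 + 0.011250 = 31.4445833
  S ⇒ negate
  Longitude: 46° + 38/60 + 0.6/3600 = 46 + 0.633333 + 0.000167 = 46.6335000
  hemisphere W, so the sign is −
Point 3:
  Lat: 45′ + 49.3″ = 45.82167′; 33 + 45.82167/60 = 33.7636944
  hemisphere S, so the sign is −
  Lon: 89° + 11/60 + 18.84/3600 = 89 + 0.183333 + 0.005233 = 89.1885667
  E ⇒ keep positive
Point 4:
  Latitude: 32′ + 54″ = 32.90000′; 68 + 32.90000/60 = 68.5483333
  N → positive
  Lon: 58′ + 12.8″ = 58.21333′; 0 + 58.21333/60 = 0.9702222
  E → positive
Point 5:
  Latitude: 74 + 22/60 + 49.6/3600 = 74.3804444
  N → positive
  Longitude: 54′ + 40.2″ = 54.67000′; 0 + 54.67000/60 = 0.9111667
  E ⇒ keep positive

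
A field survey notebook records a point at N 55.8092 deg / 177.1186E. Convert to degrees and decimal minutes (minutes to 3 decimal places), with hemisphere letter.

φ: fractional part 0.809200 → 48.55200 minutes
Lon: 177° + 0.118600 × 60 = 177° 7.11600′

55° 48.552′ N, 177° 7.116′ E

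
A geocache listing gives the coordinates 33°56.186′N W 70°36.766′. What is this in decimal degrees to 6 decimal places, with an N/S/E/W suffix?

Lat: 56.186′ = 0.936433°; total 33.9364333
Longitude: 70 + 36.766/60 = 70.6127667

33.936433° N, 70.612767° W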